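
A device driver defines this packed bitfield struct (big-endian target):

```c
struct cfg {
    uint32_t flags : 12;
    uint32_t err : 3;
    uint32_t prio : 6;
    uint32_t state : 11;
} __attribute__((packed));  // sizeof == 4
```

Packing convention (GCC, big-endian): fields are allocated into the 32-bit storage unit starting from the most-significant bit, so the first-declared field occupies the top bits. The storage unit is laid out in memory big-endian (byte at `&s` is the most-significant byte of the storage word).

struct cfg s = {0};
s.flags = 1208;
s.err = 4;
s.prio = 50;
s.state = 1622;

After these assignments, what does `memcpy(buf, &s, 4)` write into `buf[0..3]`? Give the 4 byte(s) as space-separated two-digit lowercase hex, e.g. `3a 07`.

4b 89 96 56

flags:12 = 1208 → 0x4b8 << 20 → word 0x4b800000
err:3 = 4 → 0x4 << 17 → word 0x4b880000
prio:6 = 50 → 0x32 << 11 → word 0x4b899000
state:11 = 1622 → 0x656 << 0 → word 0x4b899656
word = 0x4b899656 → big-endian bytes:
  [0]=0x4b  [1]=0x89  [2]=0x96  [3]=0x56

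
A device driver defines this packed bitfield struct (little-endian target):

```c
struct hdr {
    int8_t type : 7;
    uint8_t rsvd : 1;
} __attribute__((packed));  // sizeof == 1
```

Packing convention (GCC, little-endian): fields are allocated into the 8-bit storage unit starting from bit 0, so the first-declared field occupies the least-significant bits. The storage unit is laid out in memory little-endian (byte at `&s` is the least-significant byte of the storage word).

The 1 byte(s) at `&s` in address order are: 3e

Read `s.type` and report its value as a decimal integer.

62

[0]=0x3e (little-endian) → word 0x3e
type:7 @ bit 0 → (0x3e>>0)&0x7f = 0x3e  ←
rsvd:1 @ bit 7 → (0x3e>>7)&0x1 = 0x0
type signed 7b, MSB=0: value = 62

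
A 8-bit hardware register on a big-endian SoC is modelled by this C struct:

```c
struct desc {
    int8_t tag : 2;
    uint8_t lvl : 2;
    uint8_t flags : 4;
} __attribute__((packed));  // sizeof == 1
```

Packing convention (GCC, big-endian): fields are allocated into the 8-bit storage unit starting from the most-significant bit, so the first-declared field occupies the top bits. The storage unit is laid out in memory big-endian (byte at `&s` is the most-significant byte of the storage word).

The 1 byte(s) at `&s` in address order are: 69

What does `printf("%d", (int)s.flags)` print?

[0]=0x69 (big-endian) → word 0x69
tag [6+:2] = (word>>6) & 0x3 = 1
lvl [4+:2] = (word>>4) & 0x3 = 2
flags [0+:4] = (word>>0) & 0xf = 9  ←

9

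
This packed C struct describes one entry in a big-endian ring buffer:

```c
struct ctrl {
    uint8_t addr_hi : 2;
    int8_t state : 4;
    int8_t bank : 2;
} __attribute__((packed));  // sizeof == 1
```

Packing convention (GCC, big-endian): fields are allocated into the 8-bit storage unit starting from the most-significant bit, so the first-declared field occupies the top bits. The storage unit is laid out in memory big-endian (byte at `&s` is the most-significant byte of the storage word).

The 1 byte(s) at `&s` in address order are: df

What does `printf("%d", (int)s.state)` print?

7

[0]=0xdf (big-endian) → word 0xdf
addr_hi:2 @ bit 6 → (0xdf>>6)&0x3 = 0x3
state:4 @ bit 2 → (0xdf>>2)&0xf = 0x7  ←
bank:2 @ bit 0 → (0xdf>>0)&0x3 = 0x3
state signed 4b, MSB=0: value = 7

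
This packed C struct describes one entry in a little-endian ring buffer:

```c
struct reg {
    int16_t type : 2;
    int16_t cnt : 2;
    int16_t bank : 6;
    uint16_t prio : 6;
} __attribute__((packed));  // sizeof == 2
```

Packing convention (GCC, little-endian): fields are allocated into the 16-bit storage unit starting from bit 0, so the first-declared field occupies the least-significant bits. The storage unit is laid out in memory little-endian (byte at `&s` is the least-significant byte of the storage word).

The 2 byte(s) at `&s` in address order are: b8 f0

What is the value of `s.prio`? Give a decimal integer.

[0]=0xb8 [1]=0xf0 (little-endian) → word 0xf0b8
type [0+:2] = (word>>0) & 0x3 = 0
cnt [2+:2] = (word>>2) & 0x3 = 2
bank [4+:6] = (word>>4) & 0x3f = 11
prio [10+:6] = (word>>10) & 0x3f = 60  ←

60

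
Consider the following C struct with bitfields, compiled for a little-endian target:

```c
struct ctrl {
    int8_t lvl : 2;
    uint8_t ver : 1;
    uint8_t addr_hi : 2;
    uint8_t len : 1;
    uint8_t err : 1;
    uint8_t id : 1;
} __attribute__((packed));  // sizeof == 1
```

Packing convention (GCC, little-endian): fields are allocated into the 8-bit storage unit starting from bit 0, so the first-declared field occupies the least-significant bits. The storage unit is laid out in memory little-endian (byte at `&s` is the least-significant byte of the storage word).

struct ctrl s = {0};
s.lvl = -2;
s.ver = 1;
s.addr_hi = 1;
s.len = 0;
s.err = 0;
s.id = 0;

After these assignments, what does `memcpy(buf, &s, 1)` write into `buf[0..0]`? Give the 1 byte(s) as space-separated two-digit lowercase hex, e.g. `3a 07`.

0e

lvl:2 = -2 → 0x2 << 0 → word 0x02
ver:1 = 1 → 0x1 << 2 → word 0x06
addr_hi:2 = 1 → 0x1 << 3 → word 0x0e
len:1 = 0 → 0x0 << 5 → word 0x0e
err:1 = 0 → 0x0 << 6 → word 0x0e
id:1 = 0 → 0x0 << 7 → word 0x0e
word = 0x0e → little-endian bytes:
  [0]=0x0e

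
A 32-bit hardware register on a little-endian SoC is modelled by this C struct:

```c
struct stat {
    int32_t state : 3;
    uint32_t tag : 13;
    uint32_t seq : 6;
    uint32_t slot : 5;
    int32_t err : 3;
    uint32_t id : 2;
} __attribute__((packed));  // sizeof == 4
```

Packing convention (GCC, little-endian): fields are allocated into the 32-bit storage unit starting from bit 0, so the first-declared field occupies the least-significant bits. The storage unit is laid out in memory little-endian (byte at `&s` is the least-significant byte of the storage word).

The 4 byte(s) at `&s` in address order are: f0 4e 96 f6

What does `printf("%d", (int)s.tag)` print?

2526

[0]=0xf0 [1]=0x4e [2]=0x96 [3]=0xf6 (little-endian) → word 0xf6964ef0
state [0+:3] = (word>>0) & 0x7 = 0
tag [3+:13] = (word>>3) & 0x1fff = 2526  ←
seq [16+:6] = (word>>16) & 0x3f = 22
slot [22+:5] = (word>>22) & 0x1f = 26
err [27+:3] = (word>>27) & 0x7 = 6
id [30+:2] = (word>>30) & 0x3 = 3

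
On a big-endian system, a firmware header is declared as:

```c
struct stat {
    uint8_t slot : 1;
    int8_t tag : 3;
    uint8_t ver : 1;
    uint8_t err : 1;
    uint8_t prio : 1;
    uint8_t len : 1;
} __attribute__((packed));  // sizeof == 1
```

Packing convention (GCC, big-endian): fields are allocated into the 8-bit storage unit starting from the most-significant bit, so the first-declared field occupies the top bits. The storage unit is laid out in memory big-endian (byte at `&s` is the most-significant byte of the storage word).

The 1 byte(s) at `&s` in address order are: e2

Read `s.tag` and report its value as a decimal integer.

-2

[0]=0xe2 (big-endian) → word 0xe2
slot [7+:1] = (word>>7) & 0x1 = 1
tag [4+:3] = (word>>4) & 0x7 = 6  ←
ver [3+:1] = (word>>3) & 0x1 = 0
err [2+:1] = (word>>2) & 0x1 = 0
prio [1+:1] = (word>>1) & 0x1 = 1
len [0+:1] = (word>>0) & 0x1 = 0
tag signed 3b, MSB=1: 6 - 8 = -2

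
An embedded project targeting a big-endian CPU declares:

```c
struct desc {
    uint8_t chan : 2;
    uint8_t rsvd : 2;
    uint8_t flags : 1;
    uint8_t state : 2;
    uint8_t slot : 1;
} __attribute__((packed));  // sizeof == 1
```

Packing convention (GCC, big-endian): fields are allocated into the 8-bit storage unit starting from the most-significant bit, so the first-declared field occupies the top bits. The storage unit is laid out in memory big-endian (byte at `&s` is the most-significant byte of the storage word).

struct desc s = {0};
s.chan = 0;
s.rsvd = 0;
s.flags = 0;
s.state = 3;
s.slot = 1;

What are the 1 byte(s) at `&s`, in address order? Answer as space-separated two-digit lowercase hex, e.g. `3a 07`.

chan (2b) val=0 bits=0x0 at bit 6: 0x00
rsvd (2b) val=0 bits=0x0 at bit 4: 0x00
flags (1b) val=0 bits=0x0 at bit 3: 0x00
state (2b) val=3 bits=0x3 at bit 1: 0x06
slot (1b) val=1 bits=0x1 at bit 0: 0x07
word = 0x07 → big-endian bytes:
  [0]=0x07

07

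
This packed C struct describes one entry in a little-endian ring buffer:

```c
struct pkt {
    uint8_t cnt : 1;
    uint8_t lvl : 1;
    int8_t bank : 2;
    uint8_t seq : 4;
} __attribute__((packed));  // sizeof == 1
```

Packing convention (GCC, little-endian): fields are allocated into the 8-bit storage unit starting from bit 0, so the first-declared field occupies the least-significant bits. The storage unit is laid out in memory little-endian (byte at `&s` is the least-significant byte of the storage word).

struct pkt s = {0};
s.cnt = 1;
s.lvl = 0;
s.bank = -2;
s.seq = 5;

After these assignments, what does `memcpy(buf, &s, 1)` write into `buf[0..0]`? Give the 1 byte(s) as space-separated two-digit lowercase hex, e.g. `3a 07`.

59

[0+:1] cnt=1 & 0x1 = 0x1; word=0x01
[1+:1] lvl=0 & 0x1 = 0x0; word=0x01
[2+:2] bank=-2 & 0x3 = 0x2; word=0x09
[4+:4] seq=5 & 0xf = 0x5; word=0x59
word = 0x59 → little-endian bytes:
  [0]=0x59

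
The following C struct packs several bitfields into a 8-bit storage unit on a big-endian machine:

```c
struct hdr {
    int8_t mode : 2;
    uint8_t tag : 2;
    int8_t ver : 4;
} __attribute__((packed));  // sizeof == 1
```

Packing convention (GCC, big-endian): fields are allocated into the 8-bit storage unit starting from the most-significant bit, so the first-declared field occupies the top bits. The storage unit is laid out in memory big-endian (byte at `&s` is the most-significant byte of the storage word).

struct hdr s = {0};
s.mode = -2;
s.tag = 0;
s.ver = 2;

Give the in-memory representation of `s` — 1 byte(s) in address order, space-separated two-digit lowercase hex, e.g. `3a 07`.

[6+:2] mode=-2 & 0x3 = 0x2; word=0x80
[4+:2] tag=0 & 0x3 = 0x0; word=0x80
[0+:4] ver=2 & 0xf = 0x2; word=0x82
word = 0x82 → big-endian bytes:
  [0]=0x82

82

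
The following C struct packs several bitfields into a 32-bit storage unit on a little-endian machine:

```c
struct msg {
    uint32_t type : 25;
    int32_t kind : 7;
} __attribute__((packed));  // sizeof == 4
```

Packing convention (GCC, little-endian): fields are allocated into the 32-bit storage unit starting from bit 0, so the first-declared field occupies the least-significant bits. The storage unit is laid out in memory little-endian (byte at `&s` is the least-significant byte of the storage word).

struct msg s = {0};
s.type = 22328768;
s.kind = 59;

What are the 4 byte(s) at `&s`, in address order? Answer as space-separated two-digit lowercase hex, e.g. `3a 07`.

type:25 = 22328768 → 0x154b5c0 << 0 → word 0x0154b5c0
kind:7 = 59 → 0x3b << 25 → word 0x7754b5c0
word = 0x7754b5c0 → little-endian bytes:
  [0]=0xc0  [1]=0xb5  [2]=0x54  [3]=0x77

c0 b5 54 77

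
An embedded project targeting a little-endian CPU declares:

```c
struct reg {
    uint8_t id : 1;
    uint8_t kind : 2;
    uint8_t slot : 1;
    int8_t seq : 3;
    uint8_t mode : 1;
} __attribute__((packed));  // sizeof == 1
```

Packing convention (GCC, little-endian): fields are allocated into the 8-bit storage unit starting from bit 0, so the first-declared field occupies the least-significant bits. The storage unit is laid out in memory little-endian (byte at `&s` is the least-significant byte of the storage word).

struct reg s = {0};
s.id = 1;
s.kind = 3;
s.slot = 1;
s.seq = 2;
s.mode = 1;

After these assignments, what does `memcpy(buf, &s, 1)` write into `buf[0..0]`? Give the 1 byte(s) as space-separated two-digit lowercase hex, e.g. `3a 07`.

[0+:1] id=1 & 0x1 = 0x1; word=0x01
[1+:2] kind=3 & 0x3 = 0x3; word=0x07
[3+:1] slot=1 & 0x1 = 0x1; word=0x0f
[4+:3] seq=2 & 0x7 = 0x2; word=0x2f
[7+:1] mode=1 & 0x1 = 0x1; word=0xaf
word = 0xaf → little-endian bytes:
  [0]=0xaf

af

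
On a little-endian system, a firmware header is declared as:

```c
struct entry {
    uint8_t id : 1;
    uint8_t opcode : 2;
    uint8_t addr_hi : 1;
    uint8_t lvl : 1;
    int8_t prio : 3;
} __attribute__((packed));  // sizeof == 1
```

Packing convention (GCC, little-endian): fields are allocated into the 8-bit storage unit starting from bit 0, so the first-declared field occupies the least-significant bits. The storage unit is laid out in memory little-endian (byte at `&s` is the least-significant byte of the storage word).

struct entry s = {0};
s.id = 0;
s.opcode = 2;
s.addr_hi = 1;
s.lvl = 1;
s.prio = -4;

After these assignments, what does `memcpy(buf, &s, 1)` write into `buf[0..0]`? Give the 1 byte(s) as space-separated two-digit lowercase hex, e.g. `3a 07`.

id:1 = 0 → 0x0 << 0 → word 0x00
opcode:2 = 2 → 0x2 << 1 → word 0x04
addr_hi:1 = 1 → 0x1 << 3 → word 0x0c
lvl:1 = 1 → 0x1 << 4 → word 0x1c
prio:3 = -4 → 0x4 << 5 → word 0x9c
word = 0x9c → little-endian bytes:
  [0]=0x9c

9c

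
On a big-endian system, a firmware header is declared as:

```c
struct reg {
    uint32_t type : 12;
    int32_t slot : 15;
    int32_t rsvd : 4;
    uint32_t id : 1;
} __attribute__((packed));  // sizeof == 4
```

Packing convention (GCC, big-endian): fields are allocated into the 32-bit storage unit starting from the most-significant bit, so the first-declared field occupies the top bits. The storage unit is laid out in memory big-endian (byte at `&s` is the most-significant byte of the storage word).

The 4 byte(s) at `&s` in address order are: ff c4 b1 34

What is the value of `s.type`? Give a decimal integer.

4092

[0]=0xff [1]=0xc4 [2]=0xb1 [3]=0x34 (big-endian) → word 0xffc4b134
type:12 @ bit 20 → (0xffc4b134>>20)&0xfff = 0xffc  ←
slot:15 @ bit 5 → (0xffc4b134>>5)&0x7fff = 0x2589
rsvd:4 @ bit 1 → (0xffc4b134>>1)&0xf = 0xa
id:1 @ bit 0 → (0xffc4b134>>0)&0x1 = 0x0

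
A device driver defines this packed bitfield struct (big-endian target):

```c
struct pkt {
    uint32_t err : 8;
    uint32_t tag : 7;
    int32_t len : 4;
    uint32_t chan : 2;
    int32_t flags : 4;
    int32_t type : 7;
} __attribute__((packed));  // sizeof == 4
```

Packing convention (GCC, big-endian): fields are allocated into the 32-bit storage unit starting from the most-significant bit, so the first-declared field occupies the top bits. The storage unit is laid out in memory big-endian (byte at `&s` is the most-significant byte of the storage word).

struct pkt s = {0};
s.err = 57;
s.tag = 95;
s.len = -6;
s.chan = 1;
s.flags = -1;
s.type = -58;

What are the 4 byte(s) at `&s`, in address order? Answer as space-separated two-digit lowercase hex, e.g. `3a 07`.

39 bf 4f c6

err (8b) val=57 bits=0x39 at bit 24: 0x39000000
tag (7b) val=95 bits=0x5f at bit 17: 0x39be0000
len (4b) val=-6 bits=0xa at bit 13: 0x39bf4000
chan (2b) val=1 bits=0x1 at bit 11: 0x39bf4800
flags (4b) val=-1 bits=0xf at bit 7: 0x39bf4f80
type (7b) val=-58 bits=0x46 at bit 0: 0x39bf4fc6
word = 0x39bf4fc6 → big-endian bytes:
  [0]=0x39  [1]=0xbf  [2]=0x4f  [3]=0xc6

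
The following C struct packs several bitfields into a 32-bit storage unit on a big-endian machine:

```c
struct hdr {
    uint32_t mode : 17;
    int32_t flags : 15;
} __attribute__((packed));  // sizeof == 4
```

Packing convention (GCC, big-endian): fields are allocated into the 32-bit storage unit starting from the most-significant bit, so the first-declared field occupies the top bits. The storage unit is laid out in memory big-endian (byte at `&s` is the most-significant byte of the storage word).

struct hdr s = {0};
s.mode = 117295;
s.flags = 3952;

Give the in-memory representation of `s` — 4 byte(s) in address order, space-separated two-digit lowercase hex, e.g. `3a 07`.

e5 17 8f 70

[15+:17] mode=117295 & 0x1ffff = 0x1ca2f; word=0xe5178000
[0+:15] flags=3952 & 0x7fff = 0xf70; word=0xe5178f70
word = 0xe5178f70 → big-endian bytes:
  [0]=0xe5  [1]=0x17  [2]=0x8f  [3]=0x70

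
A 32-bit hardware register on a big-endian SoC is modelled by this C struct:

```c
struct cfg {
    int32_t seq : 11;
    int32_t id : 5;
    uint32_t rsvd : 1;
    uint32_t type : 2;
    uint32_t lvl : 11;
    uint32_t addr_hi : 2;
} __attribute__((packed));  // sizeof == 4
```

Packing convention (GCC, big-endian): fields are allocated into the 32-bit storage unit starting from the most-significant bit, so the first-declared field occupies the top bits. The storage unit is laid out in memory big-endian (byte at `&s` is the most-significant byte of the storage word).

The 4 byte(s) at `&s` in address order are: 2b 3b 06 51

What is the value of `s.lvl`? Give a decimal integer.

[0]=0x2b [1]=0x3b [2]=0x06 [3]=0x51 (big-endian) → word 0x2b3b0651
seq [21+:11] = (word>>21) & 0x7ff = 345
id [16+:5] = (word>>16) & 0x1f = 27
rsvd [15+:1] = (word>>15) & 0x1 = 0
type [13+:2] = (word>>13) & 0x3 = 0
lvl [2+:11] = (word>>2) & 0x7ff = 404  ←
addr_hi [0+:2] = (word>>0) & 0x3 = 1

404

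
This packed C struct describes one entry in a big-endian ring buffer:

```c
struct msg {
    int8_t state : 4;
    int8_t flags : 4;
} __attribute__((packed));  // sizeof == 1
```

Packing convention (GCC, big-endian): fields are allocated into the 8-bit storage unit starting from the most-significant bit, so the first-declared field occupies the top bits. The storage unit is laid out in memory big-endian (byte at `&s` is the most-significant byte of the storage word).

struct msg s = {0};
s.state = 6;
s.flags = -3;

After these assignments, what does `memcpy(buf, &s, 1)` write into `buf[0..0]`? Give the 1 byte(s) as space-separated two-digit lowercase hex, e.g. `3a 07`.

6d

state (4b) val=6 bits=0x6 at bit 4: 0x60
flags (4b) val=-3 bits=0xd at bit 0: 0x6d
word = 0x6d → big-endian bytes:
  [0]=0x6d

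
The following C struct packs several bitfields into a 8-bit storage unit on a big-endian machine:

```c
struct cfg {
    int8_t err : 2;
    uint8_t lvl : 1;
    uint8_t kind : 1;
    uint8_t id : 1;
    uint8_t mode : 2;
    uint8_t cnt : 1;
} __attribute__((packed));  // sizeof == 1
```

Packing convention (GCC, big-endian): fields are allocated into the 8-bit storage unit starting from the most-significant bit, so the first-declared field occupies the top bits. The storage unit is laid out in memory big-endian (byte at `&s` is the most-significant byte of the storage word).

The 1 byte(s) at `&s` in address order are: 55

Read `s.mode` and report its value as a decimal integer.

2

[0]=0x55 (big-endian) → word 0x55
err [6+:2] = (word>>6) & 0x3 = 1
lvl [5+:1] = (word>>5) & 0x1 = 0
kind [4+:1] = (word>>4) & 0x1 = 1
id [3+:1] = (word>>3) & 0x1 = 0
mode [1+:2] = (word>>1) & 0x3 = 2  ←
cnt [0+:1] = (word>>0) & 0x1 = 1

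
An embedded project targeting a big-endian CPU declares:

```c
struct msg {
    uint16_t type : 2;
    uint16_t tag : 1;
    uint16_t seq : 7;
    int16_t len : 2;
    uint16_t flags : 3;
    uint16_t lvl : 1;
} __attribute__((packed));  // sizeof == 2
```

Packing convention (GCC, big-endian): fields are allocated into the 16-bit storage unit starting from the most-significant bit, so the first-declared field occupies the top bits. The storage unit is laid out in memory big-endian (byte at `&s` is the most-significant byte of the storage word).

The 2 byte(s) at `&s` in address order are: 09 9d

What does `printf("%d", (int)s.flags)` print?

6

[0]=0x09 [1]=0x9d (big-endian) → word 0x099d
type [14+:2] = (word>>14) & 0x3 = 0
tag [13+:1] = (word>>13) & 0x1 = 0
seq [6+:7] = (word>>6) & 0x7f = 38
len [4+:2] = (word>>4) & 0x3 = 1
flags [1+:3] = (word>>1) & 0x7 = 6  ←
lvl [0+:1] = (word>>0) & 0x1 = 1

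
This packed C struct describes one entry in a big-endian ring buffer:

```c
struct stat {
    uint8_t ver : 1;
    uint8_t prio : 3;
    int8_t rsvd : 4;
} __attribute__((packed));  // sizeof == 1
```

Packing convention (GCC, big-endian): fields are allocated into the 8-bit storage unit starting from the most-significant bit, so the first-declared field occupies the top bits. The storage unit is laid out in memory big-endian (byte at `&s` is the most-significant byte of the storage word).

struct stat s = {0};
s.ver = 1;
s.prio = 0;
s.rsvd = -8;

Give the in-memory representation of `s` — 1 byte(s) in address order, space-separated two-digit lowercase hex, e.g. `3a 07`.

88

ver (1b) val=1 bits=0x1 at bit 7: 0x80
prio (3b) val=0 bits=0x0 at bit 4: 0x80
rsvd (4b) val=-8 bits=0x8 at bit 0: 0x88
word = 0x88 → big-endian bytes:
  [0]=0x88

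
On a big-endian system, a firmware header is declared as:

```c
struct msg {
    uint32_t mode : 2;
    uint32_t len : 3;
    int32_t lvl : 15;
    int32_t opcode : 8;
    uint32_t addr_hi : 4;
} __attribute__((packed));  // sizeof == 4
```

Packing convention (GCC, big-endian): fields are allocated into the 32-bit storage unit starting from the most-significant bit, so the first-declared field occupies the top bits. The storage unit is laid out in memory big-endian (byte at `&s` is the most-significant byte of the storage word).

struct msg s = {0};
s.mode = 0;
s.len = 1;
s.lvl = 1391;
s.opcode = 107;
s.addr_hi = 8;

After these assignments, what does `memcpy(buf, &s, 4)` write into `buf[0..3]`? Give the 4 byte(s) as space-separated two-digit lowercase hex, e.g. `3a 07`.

08 56 f6 b8

[30+:2] mode=0 & 0x3 = 0x0; word=0x00000000
[27+:3] len=1 & 0x7 = 0x1; word=0x08000000
[12+:15] lvl=1391 & 0x7fff = 0x56f; word=0x0856f000
[4+:8] opcode=107 & 0xff = 0x6b; word=0x0856f6b0
[0+:4] addr_hi=8 & 0xf = 0x8; word=0x0856f6b8
word = 0x0856f6b8 → big-endian bytes:
  [0]=0x08  [1]=0x56  [2]=0xf6  [3]=0xb8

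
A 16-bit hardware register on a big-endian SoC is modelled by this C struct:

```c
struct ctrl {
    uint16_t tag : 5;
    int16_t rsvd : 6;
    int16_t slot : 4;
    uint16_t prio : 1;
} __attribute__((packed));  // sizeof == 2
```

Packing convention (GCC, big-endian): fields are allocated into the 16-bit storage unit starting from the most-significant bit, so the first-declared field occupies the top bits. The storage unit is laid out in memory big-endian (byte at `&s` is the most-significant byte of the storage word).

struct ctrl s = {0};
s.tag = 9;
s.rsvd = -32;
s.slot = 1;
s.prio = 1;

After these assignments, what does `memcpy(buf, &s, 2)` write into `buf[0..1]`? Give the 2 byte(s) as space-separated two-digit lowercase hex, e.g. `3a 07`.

tag (5b) val=9 bits=0x9 at bit 11: 0x4800
rsvd (6b) val=-32 bits=0x20 at bit 5: 0x4c00
slot (4b) val=1 bits=0x1 at bit 1: 0x4c02
prio (1b) val=1 bits=0x1 at bit 0: 0x4c03
word = 0x4c03 → big-endian bytes:
  [0]=0x4c  [1]=0x03

4c 03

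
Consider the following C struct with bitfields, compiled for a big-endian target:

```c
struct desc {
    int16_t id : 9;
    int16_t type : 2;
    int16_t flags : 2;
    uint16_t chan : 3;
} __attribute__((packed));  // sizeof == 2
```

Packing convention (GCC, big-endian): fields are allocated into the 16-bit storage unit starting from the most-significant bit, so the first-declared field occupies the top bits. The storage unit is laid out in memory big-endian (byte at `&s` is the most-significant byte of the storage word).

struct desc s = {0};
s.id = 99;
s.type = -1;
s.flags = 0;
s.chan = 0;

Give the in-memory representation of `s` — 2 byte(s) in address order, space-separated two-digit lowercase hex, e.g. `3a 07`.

[7+:9] id=99 & 0x1ff = 0x63; word=0x3180
[5+:2] type=-1 & 0x3 = 0x3; word=0x31e0
[3+:2] flags=0 & 0x3 = 0x0; word=0x31e0
[0+:3] chan=0 & 0x7 = 0x0; word=0x31e0
word = 0x31e0 → big-endian bytes:
  [0]=0x31  [1]=0xe0

31 e0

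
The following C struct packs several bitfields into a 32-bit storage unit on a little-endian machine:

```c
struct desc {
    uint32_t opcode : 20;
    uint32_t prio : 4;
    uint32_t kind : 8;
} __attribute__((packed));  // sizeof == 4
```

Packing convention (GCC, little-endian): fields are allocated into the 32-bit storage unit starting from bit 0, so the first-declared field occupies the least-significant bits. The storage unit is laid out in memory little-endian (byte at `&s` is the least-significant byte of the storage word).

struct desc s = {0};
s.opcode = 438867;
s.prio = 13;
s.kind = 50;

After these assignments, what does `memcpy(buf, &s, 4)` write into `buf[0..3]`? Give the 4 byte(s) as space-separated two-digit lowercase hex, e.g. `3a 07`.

53 b2 d6 32

opcode (20b) val=438867 bits=0x6b253 at bit 0: 0x0006b253
prio (4b) val=13 bits=0xd at bit 20: 0x00d6b253
kind (8b) val=50 bits=0x32 at bit 24: 0x32d6b253
word = 0x32d6b253 → little-endian bytes:
  [0]=0x53  [1]=0xb2  [2]=0xd6  [3]=0x32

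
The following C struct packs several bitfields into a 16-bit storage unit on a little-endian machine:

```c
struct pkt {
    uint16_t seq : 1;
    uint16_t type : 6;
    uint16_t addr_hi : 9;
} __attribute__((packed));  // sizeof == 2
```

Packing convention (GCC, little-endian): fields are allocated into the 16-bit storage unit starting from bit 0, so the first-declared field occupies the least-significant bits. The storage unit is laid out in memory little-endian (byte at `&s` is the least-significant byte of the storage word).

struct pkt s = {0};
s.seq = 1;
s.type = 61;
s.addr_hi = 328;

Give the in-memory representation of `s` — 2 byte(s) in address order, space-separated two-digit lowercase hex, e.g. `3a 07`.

seq:1 = 1 → 0x1 << 0 → word 0x0001
type:6 = 61 → 0x3d << 1 → word 0x007b
addr_hi:9 = 328 → 0x148 << 7 → word 0xa47b
word = 0xa47b → little-endian bytes:
  [0]=0x7b  [1]=0xa4

7b a4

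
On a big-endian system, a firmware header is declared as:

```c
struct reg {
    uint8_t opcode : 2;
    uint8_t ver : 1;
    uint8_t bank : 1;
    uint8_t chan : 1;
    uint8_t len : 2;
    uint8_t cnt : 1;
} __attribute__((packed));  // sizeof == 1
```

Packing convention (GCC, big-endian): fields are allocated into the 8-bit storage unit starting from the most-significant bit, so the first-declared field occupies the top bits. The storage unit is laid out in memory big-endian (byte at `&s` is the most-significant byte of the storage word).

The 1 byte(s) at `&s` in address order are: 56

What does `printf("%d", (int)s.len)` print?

[0]=0x56 (big-endian) → word 0x56
opcode:2 @ bit 6 → (0x56>>6)&0x3 = 0x1
ver:1 @ bit 5 → (0x56>>5)&0x1 = 0x0
bank:1 @ bit 4 → (0x56>>4)&0x1 = 0x1
chan:1 @ bit 3 → (0x56>>3)&0x1 = 0x0
len:2 @ bit 1 → (0x56>>1)&0x3 = 0x3  ←
cnt:1 @ bit 0 → (0x56>>0)&0x1 = 0x0

3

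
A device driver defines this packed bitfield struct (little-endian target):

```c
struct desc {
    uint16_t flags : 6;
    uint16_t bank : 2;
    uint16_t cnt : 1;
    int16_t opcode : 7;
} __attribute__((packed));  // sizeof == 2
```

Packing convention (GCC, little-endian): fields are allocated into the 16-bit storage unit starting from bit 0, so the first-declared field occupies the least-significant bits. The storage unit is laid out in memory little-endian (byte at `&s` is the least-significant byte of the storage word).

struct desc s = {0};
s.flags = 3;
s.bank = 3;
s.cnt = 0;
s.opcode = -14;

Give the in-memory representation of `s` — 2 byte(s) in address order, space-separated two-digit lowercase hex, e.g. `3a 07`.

[0+:6] flags=3 & 0x3f = 0x3; word=0x0003
[6+:2] bank=3 & 0x3 = 0x3; word=0x00c3
[8+:1] cnt=0 & 0x1 = 0x0; word=0x00c3
[9+:7] opcode=-14 & 0x7f = 0x72; word=0xe4c3
word = 0xe4c3 → little-endian bytes:
  [0]=0xc3  [1]=0xe4

c3 e4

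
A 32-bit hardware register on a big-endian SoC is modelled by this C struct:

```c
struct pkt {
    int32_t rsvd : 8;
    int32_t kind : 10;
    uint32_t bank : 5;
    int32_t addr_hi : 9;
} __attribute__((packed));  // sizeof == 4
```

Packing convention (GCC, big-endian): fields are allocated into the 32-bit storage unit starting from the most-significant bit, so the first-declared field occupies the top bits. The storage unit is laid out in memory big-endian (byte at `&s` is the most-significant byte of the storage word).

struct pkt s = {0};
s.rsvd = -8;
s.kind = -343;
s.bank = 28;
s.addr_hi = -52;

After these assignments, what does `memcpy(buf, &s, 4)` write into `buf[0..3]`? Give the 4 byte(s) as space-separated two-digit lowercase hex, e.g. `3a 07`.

rsvd:8 = -8 → 0xf8 << 24 → word 0xf8000000
kind:10 = -343 → 0x2a9 << 14 → word 0xf8aa4000
bank:5 = 28 → 0x1c << 9 → word 0xf8aa7800
addr_hi:9 = -52 → 0x1cc << 0 → word 0xf8aa79cc
word = 0xf8aa79cc → big-endian bytes:
  [0]=0xf8  [1]=0xaa  [2]=0x79  [3]=0xcc

f8 aa 79 cc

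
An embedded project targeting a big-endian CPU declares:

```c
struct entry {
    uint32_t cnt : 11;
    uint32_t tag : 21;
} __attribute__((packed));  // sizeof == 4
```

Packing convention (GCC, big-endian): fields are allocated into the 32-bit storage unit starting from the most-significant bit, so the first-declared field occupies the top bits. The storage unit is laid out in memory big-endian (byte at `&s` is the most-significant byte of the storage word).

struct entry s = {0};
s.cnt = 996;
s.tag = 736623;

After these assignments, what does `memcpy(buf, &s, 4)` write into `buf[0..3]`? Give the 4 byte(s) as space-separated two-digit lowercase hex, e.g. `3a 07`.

7c 8b 3d 6f

cnt (11b) val=996 bits=0x3e4 at bit 21: 0x7c800000
tag (21b) val=736623 bits=0xb3d6f at bit 0: 0x7c8b3d6f
word = 0x7c8b3d6f → big-endian bytes:
  [0]=0x7c  [1]=0x8b  [2]=0x3d  [3]=0x6f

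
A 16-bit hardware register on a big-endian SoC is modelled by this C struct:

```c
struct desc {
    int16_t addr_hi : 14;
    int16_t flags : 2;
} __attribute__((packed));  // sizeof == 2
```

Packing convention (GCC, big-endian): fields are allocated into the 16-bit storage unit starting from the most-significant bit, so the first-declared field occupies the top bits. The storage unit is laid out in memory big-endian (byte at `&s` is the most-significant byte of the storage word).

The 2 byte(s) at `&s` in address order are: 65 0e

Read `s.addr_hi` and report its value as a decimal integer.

[0]=0x65 [1]=0x0e (big-endian) → word 0x650e
addr_hi [2+:14] = (word>>2) & 0x3fff = 6467  ←
flags [0+:2] = (word>>0) & 0x3 = 2
addr_hi signed 14b, MSB=0: value = 6467

6467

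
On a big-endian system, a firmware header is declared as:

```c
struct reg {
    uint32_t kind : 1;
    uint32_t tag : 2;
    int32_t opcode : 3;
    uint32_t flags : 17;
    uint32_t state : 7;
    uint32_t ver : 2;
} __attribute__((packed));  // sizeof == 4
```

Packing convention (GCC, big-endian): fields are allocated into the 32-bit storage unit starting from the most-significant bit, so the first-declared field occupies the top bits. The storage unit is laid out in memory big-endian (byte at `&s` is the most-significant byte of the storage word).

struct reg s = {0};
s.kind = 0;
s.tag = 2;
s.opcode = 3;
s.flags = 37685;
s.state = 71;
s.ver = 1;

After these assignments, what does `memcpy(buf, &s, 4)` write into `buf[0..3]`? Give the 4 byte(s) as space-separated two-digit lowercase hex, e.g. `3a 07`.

4d 26 6b 1d

kind:1 = 0 → 0x0 << 31 → word 0x00000000
tag:2 = 2 → 0x2 << 29 → word 0x40000000
opcode:3 = 3 → 0x3 << 26 → word 0x4c000000
flags:17 = 37685 → 0x9335 << 9 → word 0x4d266a00
state:7 = 71 → 0x47 << 2 → word 0x4d266b1c
ver:2 = 1 → 0x1 << 0 → word 0x4d266b1d
word = 0x4d266b1d → big-endian bytes:
  [0]=0x4d  [1]=0x26  [2]=0x6b  [3]=0x1d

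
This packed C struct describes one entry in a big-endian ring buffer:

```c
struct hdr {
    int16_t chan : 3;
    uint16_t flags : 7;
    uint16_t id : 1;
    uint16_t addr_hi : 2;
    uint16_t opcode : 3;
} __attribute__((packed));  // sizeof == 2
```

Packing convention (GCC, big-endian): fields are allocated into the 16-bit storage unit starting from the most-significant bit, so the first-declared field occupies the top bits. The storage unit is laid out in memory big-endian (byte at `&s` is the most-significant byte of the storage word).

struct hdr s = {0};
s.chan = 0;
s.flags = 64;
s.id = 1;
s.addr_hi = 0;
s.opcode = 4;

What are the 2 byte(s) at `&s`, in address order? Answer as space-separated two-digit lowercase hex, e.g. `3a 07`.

10 24

chan:3 = 0 → 0x0 << 13 → word 0x0000
flags:7 = 64 → 0x40 << 6 → word 0x1000
id:1 = 1 → 0x1 << 5 → word 0x1020
addr_hi:2 = 0 → 0x0 << 3 → word 0x1020
opcode:3 = 4 → 0x4 << 0 → word 0x1024
word = 0x1024 → big-endian bytes:
  [0]=0x10  [1]=0x24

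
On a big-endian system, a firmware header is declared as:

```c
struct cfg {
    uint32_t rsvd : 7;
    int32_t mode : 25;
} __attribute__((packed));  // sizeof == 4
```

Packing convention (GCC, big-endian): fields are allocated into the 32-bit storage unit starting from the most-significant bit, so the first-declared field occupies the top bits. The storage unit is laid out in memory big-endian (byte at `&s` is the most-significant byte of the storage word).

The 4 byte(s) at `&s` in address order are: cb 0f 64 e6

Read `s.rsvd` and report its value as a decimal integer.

[0]=0xcb [1]=0x0f [2]=0x64 [3]=0xe6 (big-endian) → word 0xcb0f64e6
rsvd [25+:7] = (word>>25) & 0x7f = 101  ←
mode [0+:25] = (word>>0) & 0x1ffffff = 17786086

101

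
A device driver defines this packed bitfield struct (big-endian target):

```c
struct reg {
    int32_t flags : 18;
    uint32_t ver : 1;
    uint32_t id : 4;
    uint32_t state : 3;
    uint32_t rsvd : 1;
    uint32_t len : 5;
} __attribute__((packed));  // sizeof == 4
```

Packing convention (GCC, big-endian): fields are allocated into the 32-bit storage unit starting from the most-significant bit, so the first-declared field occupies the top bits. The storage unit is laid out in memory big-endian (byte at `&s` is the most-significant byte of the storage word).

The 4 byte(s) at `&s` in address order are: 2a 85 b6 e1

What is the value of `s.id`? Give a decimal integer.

11

[0]=0x2a [1]=0x85 [2]=0xb6 [3]=0xe1 (big-endian) → word 0x2a85b6e1
flags [14+:18] = (word>>14) & 0x3ffff = 43542
ver [13+:1] = (word>>13) & 0x1 = 1
id [9+:4] = (word>>9) & 0xf = 11  ←
state [6+:3] = (word>>6) & 0x7 = 3
rsvd [5+:1] = (word>>5) & 0x1 = 1
len [0+:5] = (word>>0) & 0x1f = 1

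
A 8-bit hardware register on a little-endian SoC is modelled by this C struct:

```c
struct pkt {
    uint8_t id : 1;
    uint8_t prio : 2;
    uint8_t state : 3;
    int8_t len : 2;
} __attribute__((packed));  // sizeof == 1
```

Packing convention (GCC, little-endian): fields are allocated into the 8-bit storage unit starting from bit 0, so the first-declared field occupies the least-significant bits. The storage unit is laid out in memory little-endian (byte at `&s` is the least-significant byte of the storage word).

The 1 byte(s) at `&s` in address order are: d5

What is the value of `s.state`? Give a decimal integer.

[0]=0xd5 (little-endian) → word 0xd5
id [0+:1] = (word>>0) & 0x1 = 1
prio [1+:2] = (word>>1) & 0x3 = 2
state [3+:3] = (word>>3) & 0x7 = 2  ←
len [6+:2] = (word>>6) & 0x3 = 3

2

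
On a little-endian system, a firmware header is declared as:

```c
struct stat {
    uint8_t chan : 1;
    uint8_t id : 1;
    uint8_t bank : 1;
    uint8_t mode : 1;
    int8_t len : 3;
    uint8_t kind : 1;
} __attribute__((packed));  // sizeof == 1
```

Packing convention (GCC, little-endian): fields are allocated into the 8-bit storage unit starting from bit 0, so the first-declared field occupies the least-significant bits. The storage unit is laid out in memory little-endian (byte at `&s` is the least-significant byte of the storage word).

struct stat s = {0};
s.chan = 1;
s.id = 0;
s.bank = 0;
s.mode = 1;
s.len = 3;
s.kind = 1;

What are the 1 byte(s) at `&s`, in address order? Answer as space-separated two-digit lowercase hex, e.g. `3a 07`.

b9

[0+:1] chan=1 & 0x1 = 0x1; word=0x01
[1+:1] id=0 & 0x1 = 0x0; word=0x01
[2+:1] bank=0 & 0x1 = 0x0; word=0x01
[3+:1] mode=1 & 0x1 = 0x1; word=0x09
[4+:3] len=3 & 0x7 = 0x3; word=0x39
[7+:1] kind=1 & 0x1 = 0x1; word=0xb9
word = 0xb9 → little-endian bytes:
  [0]=0xb9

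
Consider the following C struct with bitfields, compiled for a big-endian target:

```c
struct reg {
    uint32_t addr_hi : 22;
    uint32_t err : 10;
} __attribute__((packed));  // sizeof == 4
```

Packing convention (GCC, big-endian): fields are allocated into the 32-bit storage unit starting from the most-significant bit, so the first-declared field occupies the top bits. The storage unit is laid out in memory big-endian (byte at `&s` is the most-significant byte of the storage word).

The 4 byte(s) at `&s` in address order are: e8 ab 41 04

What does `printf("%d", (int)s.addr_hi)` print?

[0]=0xe8 [1]=0xab [2]=0x41 [3]=0x04 (big-endian) → word 0xe8ab4104
addr_hi [10+:22] = (word>>10) & 0x3fffff = 3812048  ←
err [0+:10] = (word>>0) & 0x3ff = 260

3812048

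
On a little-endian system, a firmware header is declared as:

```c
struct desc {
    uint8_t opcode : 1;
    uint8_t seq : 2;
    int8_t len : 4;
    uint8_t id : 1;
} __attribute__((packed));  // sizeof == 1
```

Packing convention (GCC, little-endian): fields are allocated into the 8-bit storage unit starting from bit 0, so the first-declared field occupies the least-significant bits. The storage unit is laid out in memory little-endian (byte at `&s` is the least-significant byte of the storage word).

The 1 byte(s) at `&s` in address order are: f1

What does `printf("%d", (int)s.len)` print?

-2

[0]=0xf1 (little-endian) → word 0xf1
opcode [0+:1] = (word>>0) & 0x1 = 1
seq [1+:2] = (word>>1) & 0x3 = 0
len [3+:4] = (word>>3) & 0xf = 14  ←
id [7+:1] = (word>>7) & 0x1 = 1
len signed 4b, MSB=1: 14 - 16 = -2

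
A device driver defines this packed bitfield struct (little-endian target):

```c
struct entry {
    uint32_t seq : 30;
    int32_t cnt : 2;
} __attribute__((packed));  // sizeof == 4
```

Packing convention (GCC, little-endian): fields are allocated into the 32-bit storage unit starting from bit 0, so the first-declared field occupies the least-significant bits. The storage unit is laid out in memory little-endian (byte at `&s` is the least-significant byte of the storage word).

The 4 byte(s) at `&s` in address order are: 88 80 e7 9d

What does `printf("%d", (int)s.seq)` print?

501710984

[0]=0x88 [1]=0x80 [2]=0xe7 [3]=0x9d (little-endian) → word 0x9de78088
seq:30 @ bit 0 → (0x9de78088>>0)&0x3fffffff = 0x1de78088  ←
cnt:2 @ bit 30 → (0x9de78088>>30)&0x3 = 0x2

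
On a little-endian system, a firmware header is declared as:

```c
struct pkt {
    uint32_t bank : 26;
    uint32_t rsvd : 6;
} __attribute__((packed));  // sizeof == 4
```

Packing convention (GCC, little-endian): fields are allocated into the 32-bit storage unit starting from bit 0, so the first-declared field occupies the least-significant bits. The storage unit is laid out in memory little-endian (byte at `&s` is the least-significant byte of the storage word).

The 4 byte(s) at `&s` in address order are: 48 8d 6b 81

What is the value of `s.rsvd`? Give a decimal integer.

32

[0]=0x48 [1]=0x8d [2]=0x6b [3]=0x81 (little-endian) → word 0x816b8d48
bank [0+:26] = (word>>0) & 0x3ffffff = 23825736
rsvd [26+:6] = (word>>26) & 0x3f = 32  ←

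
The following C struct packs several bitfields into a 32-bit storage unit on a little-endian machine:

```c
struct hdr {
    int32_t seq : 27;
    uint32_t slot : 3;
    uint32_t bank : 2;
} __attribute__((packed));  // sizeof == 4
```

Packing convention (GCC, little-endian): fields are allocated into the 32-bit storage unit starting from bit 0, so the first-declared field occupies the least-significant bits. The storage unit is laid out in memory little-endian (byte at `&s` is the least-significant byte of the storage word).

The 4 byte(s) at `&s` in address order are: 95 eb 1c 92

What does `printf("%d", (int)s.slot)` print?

[0]=0x95 [1]=0xeb [2]=0x1c [3]=0x92 (little-endian) → word 0x921ceb95
seq [0+:27] = (word>>0) & 0x7ffffff = 35449749
slot [27+:3] = (word>>27) & 0x7 = 2  ←
bank [30+:2] = (word>>30) & 0x3 = 2

2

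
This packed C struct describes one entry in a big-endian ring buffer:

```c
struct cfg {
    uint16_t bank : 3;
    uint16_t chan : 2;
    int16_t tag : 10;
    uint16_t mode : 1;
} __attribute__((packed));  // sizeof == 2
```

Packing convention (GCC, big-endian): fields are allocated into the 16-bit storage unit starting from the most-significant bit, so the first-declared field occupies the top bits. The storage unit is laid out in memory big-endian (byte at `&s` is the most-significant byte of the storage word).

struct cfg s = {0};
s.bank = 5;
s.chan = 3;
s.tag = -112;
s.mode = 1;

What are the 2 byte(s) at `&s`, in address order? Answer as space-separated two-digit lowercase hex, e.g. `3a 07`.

bank:3 = 5 → 0x5 << 13 → word 0xa000
chan:2 = 3 → 0x3 << 11 → word 0xb800
tag:10 = -112 → 0x390 << 1 → word 0xbf20
mode:1 = 1 → 0x1 << 0 → word 0xbf21
word = 0xbf21 → big-endian bytes:
  [0]=0xbf  [1]=0x21

bf 21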